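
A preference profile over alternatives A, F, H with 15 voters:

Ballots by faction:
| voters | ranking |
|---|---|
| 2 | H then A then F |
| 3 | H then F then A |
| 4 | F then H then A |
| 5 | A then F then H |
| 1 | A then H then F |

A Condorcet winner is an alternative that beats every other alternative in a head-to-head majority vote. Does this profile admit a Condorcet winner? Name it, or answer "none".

none

Pairwise majorities:
A vs F: A wins 8–7.
A–H: H 9–6.
F vs H: F, 9–6.
No alternative is unbeaten: A loses to H; F loses to A; H loses to F. In particular A → F → H → A is a majority cycle — no Condorcet winner exists.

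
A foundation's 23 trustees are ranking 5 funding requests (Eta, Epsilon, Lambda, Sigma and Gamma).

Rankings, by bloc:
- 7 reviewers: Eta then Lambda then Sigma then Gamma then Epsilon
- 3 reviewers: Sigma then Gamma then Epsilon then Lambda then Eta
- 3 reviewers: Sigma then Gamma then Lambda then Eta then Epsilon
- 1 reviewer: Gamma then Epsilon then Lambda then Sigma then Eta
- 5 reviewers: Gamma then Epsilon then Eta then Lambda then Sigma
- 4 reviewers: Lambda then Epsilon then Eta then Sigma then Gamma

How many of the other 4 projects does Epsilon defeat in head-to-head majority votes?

Epsilon against each rival (23 reviewers):
Epsilon vs Eta: Epsilon is ranked higher on 3+1+5+4 = 13 ballots, Eta on 10. Epsilon wins 13–10.
Epsilon–Lambda: Lambda 14–9.
Epsilon vs Sigma: Sigma, 13–10.
Epsilon vs Gamma: Epsilon preferred on 4 ballots; Gamma wins 19–4.
Epsilon beats Eta; loses to Lambda, Sigma, Gamma — 1 pairwise win.

1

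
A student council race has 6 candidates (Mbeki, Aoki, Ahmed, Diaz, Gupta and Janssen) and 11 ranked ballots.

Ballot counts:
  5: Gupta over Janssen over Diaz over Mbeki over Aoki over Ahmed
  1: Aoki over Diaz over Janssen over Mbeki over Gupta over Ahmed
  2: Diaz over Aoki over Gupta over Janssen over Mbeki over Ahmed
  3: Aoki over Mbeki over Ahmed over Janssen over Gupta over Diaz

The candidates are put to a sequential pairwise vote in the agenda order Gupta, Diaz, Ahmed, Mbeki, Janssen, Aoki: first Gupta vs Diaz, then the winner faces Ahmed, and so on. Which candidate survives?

Aoki

Round 1: Gupta vs Diaz — 8–3, Gupta advances.
Round 2: Gupta vs Ahmed — 8–3, Gupta advances.
Round 3: Gupta vs Mbeki — 7–4, Gupta advances.
Round 4: Gupta vs Janssen — 7–4, Gupta advances.
Round 5: Gupta vs Aoki — 5–6, Aoki advances.
Aoki survives the agenda.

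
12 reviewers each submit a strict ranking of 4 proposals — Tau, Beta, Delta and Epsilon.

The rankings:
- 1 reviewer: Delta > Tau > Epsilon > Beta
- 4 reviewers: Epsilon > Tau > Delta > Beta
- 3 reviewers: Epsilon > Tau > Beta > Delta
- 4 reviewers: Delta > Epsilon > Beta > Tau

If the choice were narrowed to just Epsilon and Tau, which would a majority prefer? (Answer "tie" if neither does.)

Ballots ranking Epsilon above Tau: 4 + 3 + 4 = 11.
Ballots ranking Tau above Epsilon: 12 − 11 = 1.
Epsilon wins the head-to-head 11–1.

Epsilon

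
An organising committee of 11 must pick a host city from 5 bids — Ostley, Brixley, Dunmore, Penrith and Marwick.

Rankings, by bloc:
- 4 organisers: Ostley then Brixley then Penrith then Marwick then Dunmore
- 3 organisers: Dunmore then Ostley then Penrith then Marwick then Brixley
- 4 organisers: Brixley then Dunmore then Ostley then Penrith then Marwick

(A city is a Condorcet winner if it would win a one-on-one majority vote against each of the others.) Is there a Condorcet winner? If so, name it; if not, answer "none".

none

Pairwise majorities:
Ostley–Brixley: Ostley 7–4.
Ostley vs Dunmore: Dunmore, 7–4.
Ostley vs Penrith: Ostley wins 11–0.
Ostley vs Marwick: 11 to 0, Ostley.
Brixley–Dunmore: Brixley 8–3.
Brixley vs Penrith: 4+4 = 8 for Brixley, 3 for Penrith — Brixley by 8–3.
Brixley–Marwick: Brixley 8–3.
Dunmore vs Penrith: 3+4 = 7 for Dunmore, 4 for Penrith — Dunmore by 7–4.
Dunmore vs Marwick: Dunmore preferred on 3+4 = 7 ballots; Dunmore wins 7–4.
Penrith vs Marwick: 11 to 0, Penrith.
Every city loses at least once (Ostley loses to Dunmore; Brixley loses to Ostley; Dunmore loses to Brixley; Penrith loses to Ostley; Marwick loses to Ostley). The majority relation contains the cycle Ostley > Brixley > Dunmore > Ostley, so there is no Condorcet winner.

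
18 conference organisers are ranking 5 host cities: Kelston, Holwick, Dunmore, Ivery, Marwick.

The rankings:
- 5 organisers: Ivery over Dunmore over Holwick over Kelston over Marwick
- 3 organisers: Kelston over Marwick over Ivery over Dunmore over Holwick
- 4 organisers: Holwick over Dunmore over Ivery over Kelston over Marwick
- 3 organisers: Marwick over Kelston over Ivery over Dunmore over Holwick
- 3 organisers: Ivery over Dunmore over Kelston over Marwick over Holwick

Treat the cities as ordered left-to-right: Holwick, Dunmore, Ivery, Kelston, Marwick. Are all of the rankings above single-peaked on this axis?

Axis positions: Holwick=1, Dunmore=2, Ivery=3, Kelston=4, Marwick=5.
Type 1 (peak Ivery at position 3): ranking walks positions 3-2-1-4-5, expanding outward from the peak — single-peaked.
Type 2 (peak Kelston at position 4): ranking walks positions 4-5-3-2-1, expanding outward from the peak — single-peaked.
Type 3 (peak Holwick at position 1): ranking walks positions 1-2-3-4-5, expanding outward from the peak — single-peaked.
Type 4 (peak Marwick at position 5): ranking walks positions 5-4-3-2-1, expanding outward from the peak — single-peaked.
Type 5 (peak Ivery at position 3): ranking walks positions 3-2-4-5-1, expanding outward from the peak — single-peaked.
Every ranking is single-peaked on this axis.

yes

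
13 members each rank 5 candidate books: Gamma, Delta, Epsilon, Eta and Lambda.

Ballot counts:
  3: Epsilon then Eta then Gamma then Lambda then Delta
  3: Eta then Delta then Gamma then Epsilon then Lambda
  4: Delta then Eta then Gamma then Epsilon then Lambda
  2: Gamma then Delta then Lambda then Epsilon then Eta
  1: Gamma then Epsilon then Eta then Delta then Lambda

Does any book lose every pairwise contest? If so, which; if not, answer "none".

Lambda

Pairwise majorities:
Gamma vs Delta: Gamma preferred on 3+2+1 = 6 ballots; Delta wins 7–6.
Gamma vs Epsilon: Gamma wins 10–3.
Gamma vs Eta: Gamma is ranked higher on 2+1 = 3 ballots, Eta on 10. Eta wins 10–3.
Gamma–Lambda: Gamma 13–0.
Delta vs Epsilon: Delta, 9–4.
Delta vs Eta: 4+2 = 6 for Delta, 7 for Eta — Eta by 7–6.
Delta vs Lambda: Delta wins 10–3.
Epsilon vs Eta: Eta, 7–6.
Epsilon vs Lambda: Epsilon wins 11–2.
Eta vs Lambda: Eta wins 11–2.
Only Lambda has no wins; Lambda is the Condorcet loser.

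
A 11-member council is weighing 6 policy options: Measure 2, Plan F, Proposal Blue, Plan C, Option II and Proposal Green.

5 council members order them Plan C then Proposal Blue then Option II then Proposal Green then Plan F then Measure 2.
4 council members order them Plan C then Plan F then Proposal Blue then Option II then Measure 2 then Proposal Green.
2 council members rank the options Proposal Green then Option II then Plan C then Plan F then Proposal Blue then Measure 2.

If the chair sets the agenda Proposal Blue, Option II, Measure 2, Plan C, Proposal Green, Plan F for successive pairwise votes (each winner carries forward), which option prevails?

Round 1: Proposal Blue vs Option II — 9–2, Proposal Blue advances.
Round 2: Proposal Blue vs Measure 2 — 11–0, Proposal Blue advances.
Round 3: Proposal Blue vs Plan C — 0–11, Plan C advances.
Round 4: Plan C vs Proposal Green — 9–2, Plan C advances.
Round 5: Plan C vs Plan F — 11–0, Plan C advances.
The agenda winner is Plan C.

Plan C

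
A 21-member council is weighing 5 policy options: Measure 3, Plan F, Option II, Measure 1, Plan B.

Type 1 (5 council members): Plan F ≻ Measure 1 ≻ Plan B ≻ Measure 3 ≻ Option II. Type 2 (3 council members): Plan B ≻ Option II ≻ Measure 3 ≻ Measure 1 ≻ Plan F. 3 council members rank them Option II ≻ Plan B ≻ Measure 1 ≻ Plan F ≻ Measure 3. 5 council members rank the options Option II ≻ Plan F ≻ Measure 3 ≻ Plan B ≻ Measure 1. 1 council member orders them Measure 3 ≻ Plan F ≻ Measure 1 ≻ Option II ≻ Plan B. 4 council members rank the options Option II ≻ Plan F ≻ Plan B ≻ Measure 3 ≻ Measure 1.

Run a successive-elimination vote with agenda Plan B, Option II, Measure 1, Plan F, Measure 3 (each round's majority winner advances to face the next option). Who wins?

Round 1: Plan B vs Option II — 8–13, Option II advances.
Round 2: Option II vs Measure 1 — 15–6, Option II advances.
Round 3: Option II vs Plan F — 15–6, Option II advances.
Round 4: Option II vs Measure 3 — 15–6, Option II advances.
The agenda winner is Option II.

Option II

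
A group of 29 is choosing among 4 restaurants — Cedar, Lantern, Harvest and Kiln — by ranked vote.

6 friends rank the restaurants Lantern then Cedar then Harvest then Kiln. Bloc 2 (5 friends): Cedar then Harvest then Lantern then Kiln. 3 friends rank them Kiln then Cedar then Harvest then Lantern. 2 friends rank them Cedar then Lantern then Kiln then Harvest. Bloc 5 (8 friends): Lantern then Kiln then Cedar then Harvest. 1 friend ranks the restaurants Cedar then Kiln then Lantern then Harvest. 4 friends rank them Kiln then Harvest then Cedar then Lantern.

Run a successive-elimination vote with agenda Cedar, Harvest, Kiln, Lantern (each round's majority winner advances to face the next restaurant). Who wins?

Round 1: Cedar vs Harvest — 25–4, Cedar advances.
Round 2: Cedar vs Kiln — 14–15, Kiln advances.
Round 3: Kiln vs Lantern — 8–21, Lantern advances.
Lantern survives the agenda.

Lantern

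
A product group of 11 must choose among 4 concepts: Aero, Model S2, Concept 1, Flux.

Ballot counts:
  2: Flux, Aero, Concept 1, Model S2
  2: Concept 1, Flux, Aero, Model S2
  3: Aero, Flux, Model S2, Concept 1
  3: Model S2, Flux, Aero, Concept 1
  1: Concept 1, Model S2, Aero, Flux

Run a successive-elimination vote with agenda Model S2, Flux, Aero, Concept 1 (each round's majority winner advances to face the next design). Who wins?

Flux

Round 1: Model S2 vs Flux — 4–7, Flux advances.
Round 2: Flux vs Aero — 7–4, Flux advances.
Round 3: Flux vs Concept 1 — 8–3, Flux advances.
Flux survives the agenda.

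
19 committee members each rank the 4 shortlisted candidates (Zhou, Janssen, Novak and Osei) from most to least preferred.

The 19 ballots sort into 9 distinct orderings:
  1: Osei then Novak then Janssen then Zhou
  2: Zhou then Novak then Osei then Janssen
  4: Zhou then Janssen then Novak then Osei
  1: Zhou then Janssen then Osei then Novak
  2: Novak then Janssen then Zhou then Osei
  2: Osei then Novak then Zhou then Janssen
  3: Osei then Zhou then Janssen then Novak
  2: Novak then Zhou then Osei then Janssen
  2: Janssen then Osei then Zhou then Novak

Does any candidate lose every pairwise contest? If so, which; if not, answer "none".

Head-to-head results (19 committee members):
Zhou vs Janssen: Zhou is ranked higher on 2+4+1+2+3+2 = 14 ballots, Janssen on 5. Zhou wins 14–5.
Zhou vs Novak: Zhou wins 12–7.
Zhou–Osei: Zhou 11–8.
Janssen vs Novak: Janssen wins 10–9.
Janssen vs Osei: 4+1+2+2 = 9 for Janssen, 10 for Osei — Osei by 10–9.
Novak vs Osei: Novak is ranked higher on 2+4+2+2 = 10 ballots, Osei on 9. Novak wins 10–9.
No candidate is winless: Zhou beats Janssen; Janssen beats Novak; Novak beats Osei; Osei beats Janssen. There is no Condorcet loser.

none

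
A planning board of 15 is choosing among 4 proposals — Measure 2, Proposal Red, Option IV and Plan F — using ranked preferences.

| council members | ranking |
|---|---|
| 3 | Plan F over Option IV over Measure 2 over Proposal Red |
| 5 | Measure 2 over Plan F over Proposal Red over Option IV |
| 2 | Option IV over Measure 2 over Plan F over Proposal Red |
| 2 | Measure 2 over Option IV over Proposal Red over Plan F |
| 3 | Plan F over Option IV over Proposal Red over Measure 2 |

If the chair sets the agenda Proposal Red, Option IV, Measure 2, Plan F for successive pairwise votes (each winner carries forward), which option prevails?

Round 1: Proposal Red vs Option IV — 5–10, Option IV advances.
Round 2: Option IV vs Measure 2 — 8–7, Option IV advances.
Round 3: Option IV vs Plan F — 4–11, Plan F advances.
Plan F survives the agenda.

Plan F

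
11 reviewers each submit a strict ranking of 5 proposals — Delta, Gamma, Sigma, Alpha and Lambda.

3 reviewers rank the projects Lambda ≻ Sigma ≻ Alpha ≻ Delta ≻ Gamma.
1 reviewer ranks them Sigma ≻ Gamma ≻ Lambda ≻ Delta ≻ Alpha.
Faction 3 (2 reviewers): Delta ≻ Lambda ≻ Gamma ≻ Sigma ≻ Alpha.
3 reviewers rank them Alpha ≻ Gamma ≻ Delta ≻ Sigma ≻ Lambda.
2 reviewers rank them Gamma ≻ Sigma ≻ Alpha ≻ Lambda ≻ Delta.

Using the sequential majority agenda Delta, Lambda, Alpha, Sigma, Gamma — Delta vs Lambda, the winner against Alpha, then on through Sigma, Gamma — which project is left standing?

Gamma

Round 1: Delta vs Lambda — 5–6, Lambda advances.
Round 2: Lambda vs Alpha — 6–5, Lambda advances.
Round 3: Lambda vs Sigma — 5–6, Sigma advances.
Round 4: Sigma vs Gamma — 4–7, Gamma advances.
Gamma survives the agenda.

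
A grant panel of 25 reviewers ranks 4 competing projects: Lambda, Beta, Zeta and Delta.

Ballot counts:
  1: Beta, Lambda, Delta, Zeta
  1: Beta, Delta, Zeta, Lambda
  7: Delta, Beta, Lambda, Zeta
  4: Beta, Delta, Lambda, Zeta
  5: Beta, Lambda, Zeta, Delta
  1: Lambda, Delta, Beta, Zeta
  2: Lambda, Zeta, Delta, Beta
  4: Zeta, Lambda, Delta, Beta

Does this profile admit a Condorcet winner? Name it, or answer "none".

none

Check each pair by majority over 25 ballots:
Lambda–Beta: Beta 18–7.
Lambda vs Zeta: Lambda is ranked higher on 1+7+4+5+1+2 = 20 ballots, Zeta on 5. Lambda wins 20–5.
Lambda vs Delta: Lambda, 13–12.
Beta vs Zeta: Beta wins 19–6.
Beta vs Delta: Delta wins 14–11.
Zeta–Delta: Delta 14–11.
Every project loses at least once (Lambda loses to Beta; Beta loses to Delta; Zeta loses to Lambda; Delta loses to Lambda). The majority relation contains the cycle Lambda beats Delta beats Beta beats Lambda, so there is no Condorcet winner.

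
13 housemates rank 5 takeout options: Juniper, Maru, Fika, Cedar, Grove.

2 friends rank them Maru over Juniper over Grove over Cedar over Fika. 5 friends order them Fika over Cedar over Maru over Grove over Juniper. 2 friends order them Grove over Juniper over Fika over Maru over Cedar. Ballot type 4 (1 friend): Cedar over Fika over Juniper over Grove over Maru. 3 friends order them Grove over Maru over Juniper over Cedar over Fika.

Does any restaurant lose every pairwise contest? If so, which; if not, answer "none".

Cedar

Head-to-head results (13 friends):
Juniper vs Maru: Juniper preferred on 2+1 = 3 ballots; Maru wins 10–3.
Juniper vs Fika: 7 to 6, Juniper.
Juniper vs Cedar: 7 to 6, Juniper.
Juniper vs Grove: 2+1 = 3 for Juniper, 10 for Grove — Grove by 10–3.
Maru–Fika: Fika 8–5.
Maru vs Cedar: 2+2+3 = 7 for Maru, 6 for Cedar — Maru by 7–6.
Maru vs Grove: Maru, 7–6.
Fika vs Cedar: Fika, 7–6.
Fika–Grove: Grove 7–6.
Cedar vs Grove: 5+1 = 6 for Cedar, 7 for Grove — Grove by 7–6.
Cedar is beaten in every head-to-head and is the Condorcet loser.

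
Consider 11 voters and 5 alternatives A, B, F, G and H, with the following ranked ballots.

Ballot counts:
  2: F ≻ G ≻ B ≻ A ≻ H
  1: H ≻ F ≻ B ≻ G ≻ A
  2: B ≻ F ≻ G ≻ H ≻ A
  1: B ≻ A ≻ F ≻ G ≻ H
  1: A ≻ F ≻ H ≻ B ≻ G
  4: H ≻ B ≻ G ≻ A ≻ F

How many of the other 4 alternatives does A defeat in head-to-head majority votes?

1

A against each rival (11 voters):
A vs B: B, 10–1.
A vs F: A is ranked higher on 1+1+4 = 6 ballots, F on 5. A wins 6–5.
A vs G: G wins 9–2.
A vs H: A preferred on 2+1+1 = 4 ballots; H wins 7–4.
A beats F; loses to B, G, H — 1 pairwise win.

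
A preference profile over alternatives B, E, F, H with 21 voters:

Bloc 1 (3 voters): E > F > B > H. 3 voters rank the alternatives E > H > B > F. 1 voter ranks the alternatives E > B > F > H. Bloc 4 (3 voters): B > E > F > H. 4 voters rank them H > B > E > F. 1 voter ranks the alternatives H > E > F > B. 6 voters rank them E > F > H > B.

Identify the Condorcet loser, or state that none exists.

Pairwise majorities:
B vs E: 7 to 14, E.
B vs F: B preferred on 3+1+3+4 = 11 ballots; B wins 11–10.
B vs H: H wins 14–7.
E vs F: 21 to 0, E.
E–H: E 16–5.
F–H: F 13–8.
Each alternative has at least one pairwise win (B beats F; E beats B; F beats H; H beats B) — no Condorcet loser.

none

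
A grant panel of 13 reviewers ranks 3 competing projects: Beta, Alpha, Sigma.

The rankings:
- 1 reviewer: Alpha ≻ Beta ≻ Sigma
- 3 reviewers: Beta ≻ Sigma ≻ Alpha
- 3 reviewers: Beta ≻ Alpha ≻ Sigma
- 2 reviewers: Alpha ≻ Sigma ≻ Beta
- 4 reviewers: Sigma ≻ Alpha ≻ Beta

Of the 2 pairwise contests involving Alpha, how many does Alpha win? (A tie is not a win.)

Alpha against each rival (13 reviewers):
Alpha vs Beta: Alpha, 7–6.
Alpha vs Sigma: Sigma wins 7–6.
Alpha beats Beta; loses to Sigma — 1 pairwise win.

1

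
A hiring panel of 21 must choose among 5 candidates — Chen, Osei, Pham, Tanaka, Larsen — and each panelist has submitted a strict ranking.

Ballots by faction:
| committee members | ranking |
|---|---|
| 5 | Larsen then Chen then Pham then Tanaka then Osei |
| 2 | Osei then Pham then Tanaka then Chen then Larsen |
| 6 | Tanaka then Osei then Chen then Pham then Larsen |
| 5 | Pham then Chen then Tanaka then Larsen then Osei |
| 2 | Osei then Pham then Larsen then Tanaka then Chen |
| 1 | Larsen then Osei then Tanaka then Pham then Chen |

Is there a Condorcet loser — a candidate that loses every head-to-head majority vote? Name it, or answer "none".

Pairwise majorities:
Chen vs Osei: Chen is ranked higher on 5+5 = 10 ballots, Osei on 11. Osei wins 11–10.
Chen vs Pham: Chen preferred on 5+6 = 11 ballots; Chen wins 11–10.
Chen–Tanaka: Tanaka 11–10.
Chen vs Larsen: 13 to 8, Chen.
Osei vs Pham: 2+6+2+1 = 11 for Osei, 10 for Pham — Osei by 11–10.
Osei vs Tanaka: Osei preferred on 2+2+1 = 5 ballots; Tanaka wins 16–5.
Osei vs Larsen: Larsen wins 11–10.
Pham vs Tanaka: Pham preferred on 5+2+5+2 = 14 ballots; Pham wins 14–7.
Pham vs Larsen: Pham wins 15–6.
Tanaka vs Larsen: Tanaka, 13–8.
Every candidate wins at least one matchup (Chen beats Pham; Osei beats Chen; Pham beats Tanaka; Tanaka beats Chen; Larsen beats Osei), so there is no Condorcet loser.

none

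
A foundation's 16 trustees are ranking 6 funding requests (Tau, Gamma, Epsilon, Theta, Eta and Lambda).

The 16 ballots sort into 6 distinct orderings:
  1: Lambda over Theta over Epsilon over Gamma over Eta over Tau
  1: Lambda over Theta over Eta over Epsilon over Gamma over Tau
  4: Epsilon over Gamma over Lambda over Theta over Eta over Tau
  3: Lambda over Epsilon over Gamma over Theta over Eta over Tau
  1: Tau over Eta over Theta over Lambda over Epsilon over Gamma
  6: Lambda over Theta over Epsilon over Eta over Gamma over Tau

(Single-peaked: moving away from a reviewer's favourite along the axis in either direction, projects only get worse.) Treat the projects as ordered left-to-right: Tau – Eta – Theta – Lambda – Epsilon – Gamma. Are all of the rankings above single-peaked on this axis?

yes

Axis positions: Tau=1, Eta=2, Theta=3, Lambda=4, Epsilon=5, Gamma=6.
Bloc 1 (peak Lambda at position 4): ranking walks positions 4-3-5-6-2-1, expanding outward from the peak — single-peaked.
Bloc 2 (peak Lambda at position 4): ranking walks positions 4-3-2-5-6-1, expanding outward from the peak — single-peaked.
Bloc 3 (peak Epsilon at position 5): ranking walks positions 5-6-4-3-2-1, expanding outward from the peak — single-peaked.
Bloc 4 (peak Lambda at position 4): ranking walks positions 4-5-6-3-2-1, expanding outward from the peak — single-peaked.
Bloc 5 (peak Tau at position 1): ranking walks positions 1-2-3-4-5-6, expanding outward from the peak — single-peaked.
Bloc 6 (peak Lambda at position 4): ranking walks positions 4-3-5-2-6-1, expanding outward from the peak — single-peaked.
Every ranking is single-peaked on this axis.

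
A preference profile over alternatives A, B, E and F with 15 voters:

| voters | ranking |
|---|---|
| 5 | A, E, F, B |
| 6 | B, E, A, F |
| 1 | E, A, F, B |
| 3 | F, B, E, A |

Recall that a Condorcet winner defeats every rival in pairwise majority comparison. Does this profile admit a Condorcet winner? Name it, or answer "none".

none

Pairwise majorities:
A vs B: 6 to 9, B.
A vs E: 5 for A, 10 for E — E by 10–5.
A vs F: 5+6+1 = 12 for A, 3 for F — A by 12–3.
B vs E: B preferred on 6+3 = 9 ballots; B wins 9–6.
B vs F: B is ranked higher on 6 ballots, F on 9. F wins 9–6.
E vs F: E is ranked higher on 5+6+1 = 12 ballots, F on 3. E wins 12–3.
Each alternative drops at least one matchup (A loses to B; B loses to F; E loses to B; F loses to A); the cycle A → F → B → A rules out a Condorcet winner.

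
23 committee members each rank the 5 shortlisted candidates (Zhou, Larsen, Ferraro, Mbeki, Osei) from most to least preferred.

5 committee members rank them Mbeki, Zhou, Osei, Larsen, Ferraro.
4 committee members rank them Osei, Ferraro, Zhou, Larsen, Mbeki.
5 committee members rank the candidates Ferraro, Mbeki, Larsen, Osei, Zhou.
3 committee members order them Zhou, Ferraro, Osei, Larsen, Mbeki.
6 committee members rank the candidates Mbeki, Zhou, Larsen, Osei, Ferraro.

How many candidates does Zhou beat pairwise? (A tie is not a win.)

Zhou against each rival (23 committee members):
Zhou vs Larsen: Zhou wins 18–5.
Zhou–Ferraro: Zhou 14–9.
Zhou vs Mbeki: Mbeki wins 16–7.
Zhou–Osei: Zhou 14–9.
Zhou beats Larsen, Ferraro, Osei; loses to Mbeki — 3 pairwise wins.

3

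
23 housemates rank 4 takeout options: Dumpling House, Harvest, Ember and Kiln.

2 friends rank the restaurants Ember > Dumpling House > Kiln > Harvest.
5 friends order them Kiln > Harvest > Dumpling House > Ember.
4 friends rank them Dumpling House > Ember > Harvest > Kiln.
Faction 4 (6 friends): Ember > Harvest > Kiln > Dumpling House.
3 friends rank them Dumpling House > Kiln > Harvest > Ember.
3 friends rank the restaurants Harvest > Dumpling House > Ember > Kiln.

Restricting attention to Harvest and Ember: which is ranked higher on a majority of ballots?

Ember

Ballots ranking Harvest above Ember: 5 + 3 + 3 = 11.
Ballots ranking Ember above Harvest: 23 − 11 = 12.
Ember wins the head-to-head 12–11.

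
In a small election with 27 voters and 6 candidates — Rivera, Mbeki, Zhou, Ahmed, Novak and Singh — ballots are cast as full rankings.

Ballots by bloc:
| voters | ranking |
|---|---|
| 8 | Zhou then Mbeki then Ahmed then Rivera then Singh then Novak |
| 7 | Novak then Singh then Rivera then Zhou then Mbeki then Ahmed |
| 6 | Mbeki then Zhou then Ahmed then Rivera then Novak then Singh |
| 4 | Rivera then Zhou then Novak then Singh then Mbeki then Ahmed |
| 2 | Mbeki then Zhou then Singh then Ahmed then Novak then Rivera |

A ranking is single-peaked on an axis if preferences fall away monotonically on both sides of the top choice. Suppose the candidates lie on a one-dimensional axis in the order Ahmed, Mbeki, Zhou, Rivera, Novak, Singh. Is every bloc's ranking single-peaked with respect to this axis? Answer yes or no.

Axis positions: Ahmed=1, Mbeki=2, Zhou=3, Rivera=4, Novak=5, Singh=6.
Bloc 1: ranking walks positions 3-2-1-4-6-5; Singh is ranked above Novak even though Novak lies between Singh and the peak Zhou on the axis — preferences dip and rise again. Not single-peaked.
Bloc 2 (peak Novak at position 5): ranking walks positions 5-6-4-3-2-1, expanding outward from the peak — single-peaked.
Bloc 3 (peak Mbeki at position 2): ranking walks positions 2-3-1-4-5-6, expanding outward from the peak — single-peaked.
Bloc 4 (peak Rivera at position 4): ranking walks positions 4-3-5-6-2-1, expanding outward from the peak — single-peaked.
Bloc 5: ranking walks positions 2-3-6-1-5-4; Singh is ranked above Rivera even though Rivera lies between Singh and the peak Mbeki on the axis — preferences dip and rise again. Not single-peaked.
Bloc 1 violates single-peakedness, so the profile is not single-peaked on this axis.

no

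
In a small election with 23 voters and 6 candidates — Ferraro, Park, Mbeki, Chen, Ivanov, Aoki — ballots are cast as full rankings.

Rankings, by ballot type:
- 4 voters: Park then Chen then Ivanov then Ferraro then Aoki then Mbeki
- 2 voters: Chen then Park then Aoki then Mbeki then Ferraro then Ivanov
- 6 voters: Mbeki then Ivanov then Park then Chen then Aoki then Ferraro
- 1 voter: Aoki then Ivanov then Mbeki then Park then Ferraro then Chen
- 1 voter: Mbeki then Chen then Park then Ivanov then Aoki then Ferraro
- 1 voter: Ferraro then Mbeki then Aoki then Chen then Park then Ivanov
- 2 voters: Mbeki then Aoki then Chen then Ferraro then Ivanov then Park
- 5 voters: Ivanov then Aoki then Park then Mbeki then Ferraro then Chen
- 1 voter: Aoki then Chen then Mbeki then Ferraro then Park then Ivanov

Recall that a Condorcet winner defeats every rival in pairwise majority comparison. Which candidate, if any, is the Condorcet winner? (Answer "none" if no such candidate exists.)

Check each pair by majority over 23 ballots:
Ferraro vs Park: 4 to 19, Park.
Ferraro vs Mbeki: Ferraro preferred on 4+1 = 5 ballots; Mbeki wins 18–5.
Ferraro vs Chen: Ferraro is ranked higher on 1+1+5 = 7 ballots, Chen on 16. Chen wins 16–7.
Ferraro vs Ivanov: Ferraro preferred on 2+1+2+1 = 6 ballots; Ivanov wins 17–6.
Ferraro vs Aoki: 4+1 = 5 for Ferraro, 18 for Aoki — Aoki by 18–5.
Park vs Mbeki: 4+2+5 = 11 for Park, 12 for Mbeki — Mbeki by 12–11.
Park vs Chen: 16 to 7, Park.
Park vs Ivanov: Park is ranked higher on 4+2+1+1+1 = 9 ballots, Ivanov on 14. Ivanov wins 14–9.
Park vs Aoki: 4+2+6+1 = 13 for Park, 10 for Aoki — Park by 13–10.
Mbeki vs Chen: 16 to 7, Mbeki.
Mbeki vs Ivanov: Mbeki is ranked higher on 2+6+1+1+2+1 = 13 ballots, Ivanov on 10. Mbeki wins 13–10.
Mbeki vs Aoki: 10 to 13, Aoki.
Chen vs Ivanov: 11 to 12, Ivanov.
Chen vs Aoki: Chen is ranked higher on 4+2+6+1 = 13 ballots, Aoki on 10. Chen wins 13–10.
Ivanov vs Aoki: 4+6+1+5 = 16 for Ivanov, 7 for Aoki — Ivanov by 16–7.
No candidate is unbeaten: Ferraro loses to Park; Park loses to Mbeki; Mbeki loses to Aoki; Chen loses to Park; Ivanov loses to Mbeki; Aoki loses to Park. In particular Park > Aoki > Mbeki > Park is a majority cycle — no Condorcet winner exists.

none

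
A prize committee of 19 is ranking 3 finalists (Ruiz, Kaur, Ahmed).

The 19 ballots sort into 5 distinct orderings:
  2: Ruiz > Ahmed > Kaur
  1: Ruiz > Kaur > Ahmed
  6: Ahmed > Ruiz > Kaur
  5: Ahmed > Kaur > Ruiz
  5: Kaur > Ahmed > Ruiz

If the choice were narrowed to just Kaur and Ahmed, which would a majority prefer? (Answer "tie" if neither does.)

Ahmed

Ballots ranking Kaur above Ahmed: 1 + 5 = 6.
Ballots ranking Ahmed above Kaur: 19 − 6 = 13.
Ahmed wins the head-to-head 13–6.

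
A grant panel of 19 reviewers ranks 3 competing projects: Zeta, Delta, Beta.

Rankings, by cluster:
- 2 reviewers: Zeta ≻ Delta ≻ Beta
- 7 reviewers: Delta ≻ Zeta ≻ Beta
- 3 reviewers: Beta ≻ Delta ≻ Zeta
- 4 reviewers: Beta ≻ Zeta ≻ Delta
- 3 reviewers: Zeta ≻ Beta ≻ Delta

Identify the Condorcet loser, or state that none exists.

none

Head-to-head results (19 reviewers):
Zeta vs Delta: Delta, 10–9.
Zeta vs Beta: 2+7+3 = 12 for Zeta, 7 for Beta — Zeta by 12–7.
Delta vs Beta: Beta, 10–9.
Each project has at least one pairwise win (Zeta beats Beta; Delta beats Zeta; Beta beats Delta) — no Condorcet loser.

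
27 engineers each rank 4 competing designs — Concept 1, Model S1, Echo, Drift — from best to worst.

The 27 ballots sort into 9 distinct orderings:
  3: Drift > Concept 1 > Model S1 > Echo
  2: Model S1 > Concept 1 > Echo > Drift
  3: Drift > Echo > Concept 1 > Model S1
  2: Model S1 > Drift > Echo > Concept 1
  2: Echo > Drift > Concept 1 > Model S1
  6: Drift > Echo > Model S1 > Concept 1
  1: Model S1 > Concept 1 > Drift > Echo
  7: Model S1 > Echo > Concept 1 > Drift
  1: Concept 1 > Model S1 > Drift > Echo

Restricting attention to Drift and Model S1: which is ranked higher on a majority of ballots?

Ballots ranking Drift above Model S1: 3 + 3 + 2 + 6 = 14.
Ballots ranking Model S1 above Drift: 27 − 14 = 13.
Drift wins the head-to-head 14–13.

Drift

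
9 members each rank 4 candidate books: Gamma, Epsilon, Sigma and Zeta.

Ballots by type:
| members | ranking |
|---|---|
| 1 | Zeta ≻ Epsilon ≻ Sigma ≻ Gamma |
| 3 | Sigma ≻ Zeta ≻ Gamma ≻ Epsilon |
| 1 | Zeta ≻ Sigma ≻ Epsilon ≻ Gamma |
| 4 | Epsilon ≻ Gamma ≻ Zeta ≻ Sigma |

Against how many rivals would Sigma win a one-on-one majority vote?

1

Sigma against each rival (9 members):
Sigma–Gamma: Sigma 5–4.
Sigma vs Epsilon: 3+1 = 4 for Sigma, 5 for Epsilon — Epsilon by 5–4.
Sigma vs Zeta: 3 to 6, Zeta.
Sigma beats Gamma; loses to Epsilon, Zeta — 1 pairwise win.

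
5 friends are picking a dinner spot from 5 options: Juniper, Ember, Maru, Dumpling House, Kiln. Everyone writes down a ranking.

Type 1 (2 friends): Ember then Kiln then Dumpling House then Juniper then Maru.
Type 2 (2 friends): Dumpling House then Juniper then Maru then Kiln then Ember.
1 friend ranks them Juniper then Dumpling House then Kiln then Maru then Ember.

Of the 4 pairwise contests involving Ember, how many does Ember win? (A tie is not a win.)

0

Ember against each rival (5 friends):
Ember vs Juniper: 2 for Ember, 3 for Juniper — Juniper by 3–2.
Ember–Maru: Maru 3–2.
Ember vs Dumpling House: Ember preferred on 2 ballots; Dumpling House wins 3–2.
Ember vs Kiln: Ember preferred on 2 ballots; Kiln wins 3–2.
Ember beats no one; loses to Juniper, Maru, Dumpling House, Kiln — 0 pairwise wins.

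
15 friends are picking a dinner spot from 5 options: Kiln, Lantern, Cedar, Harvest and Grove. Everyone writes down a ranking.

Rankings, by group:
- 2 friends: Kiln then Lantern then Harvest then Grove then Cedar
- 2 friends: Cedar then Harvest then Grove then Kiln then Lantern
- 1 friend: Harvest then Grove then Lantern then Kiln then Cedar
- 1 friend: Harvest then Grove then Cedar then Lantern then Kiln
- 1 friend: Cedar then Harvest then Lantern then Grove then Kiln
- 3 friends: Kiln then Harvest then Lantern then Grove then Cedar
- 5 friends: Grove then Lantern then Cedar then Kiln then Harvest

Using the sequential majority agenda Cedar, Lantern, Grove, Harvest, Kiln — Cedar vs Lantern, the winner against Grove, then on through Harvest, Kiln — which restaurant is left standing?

Kiln

Round 1: Cedar vs Lantern — 4–11, Lantern advances.
Round 2: Lantern vs Grove — 6–9, Grove advances.
Round 3: Grove vs Harvest — 5–10, Harvest advances.
Round 4: Harvest vs Kiln — 5–10, Kiln advances.
Kiln survives the agenda.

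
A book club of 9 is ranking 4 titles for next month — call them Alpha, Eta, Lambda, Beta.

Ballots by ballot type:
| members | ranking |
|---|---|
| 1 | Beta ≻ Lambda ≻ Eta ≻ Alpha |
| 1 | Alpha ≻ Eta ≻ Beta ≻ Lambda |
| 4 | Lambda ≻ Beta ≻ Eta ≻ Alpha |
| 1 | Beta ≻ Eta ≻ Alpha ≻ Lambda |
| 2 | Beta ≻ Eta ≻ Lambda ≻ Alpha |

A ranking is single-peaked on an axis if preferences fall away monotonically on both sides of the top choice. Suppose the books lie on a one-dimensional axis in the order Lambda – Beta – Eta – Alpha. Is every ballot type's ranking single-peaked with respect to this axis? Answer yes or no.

Axis positions: Lambda=1, Beta=2, Eta=3, Alpha=4.
Ballot type 1 (peak Beta at position 2): ranking walks positions 2-1-3-4, expanding outward from the peak — single-peaked.
Ballot type 2 (peak Alpha at position 4): ranking walks positions 4-3-2-1, expanding outward from the peak — single-peaked.
Ballot type 3 (peak Lambda at position 1): ranking walks positions 1-2-3-4, expanding outward from the peak — single-peaked.
Ballot type 4 (peak Beta at position 2): ranking walks positions 2-3-4-1, expanding outward from the peak — single-peaked.
Ballot type 5 (peak Beta at position 2): ranking walks positions 2-3-1-4, expanding outward from the peak — single-peaked.
Every ranking is single-peaked on this axis.

yes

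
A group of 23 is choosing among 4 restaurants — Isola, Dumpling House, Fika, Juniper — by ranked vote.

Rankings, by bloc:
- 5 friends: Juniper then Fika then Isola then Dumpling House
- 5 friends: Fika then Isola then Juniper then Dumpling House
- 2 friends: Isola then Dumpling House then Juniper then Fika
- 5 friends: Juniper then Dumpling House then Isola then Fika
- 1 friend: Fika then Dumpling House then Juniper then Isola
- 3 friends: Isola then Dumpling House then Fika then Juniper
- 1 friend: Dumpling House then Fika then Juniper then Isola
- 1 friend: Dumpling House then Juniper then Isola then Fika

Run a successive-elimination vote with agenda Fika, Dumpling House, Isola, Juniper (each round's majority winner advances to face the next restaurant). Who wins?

Juniper

Round 1: Fika vs Dumpling House — 11–12, Dumpling House advances.
Round 2: Dumpling House vs Isola — 8–15, Isola advances.
Round 3: Isola vs Juniper — 10–13, Juniper advances.
The agenda winner is Juniper.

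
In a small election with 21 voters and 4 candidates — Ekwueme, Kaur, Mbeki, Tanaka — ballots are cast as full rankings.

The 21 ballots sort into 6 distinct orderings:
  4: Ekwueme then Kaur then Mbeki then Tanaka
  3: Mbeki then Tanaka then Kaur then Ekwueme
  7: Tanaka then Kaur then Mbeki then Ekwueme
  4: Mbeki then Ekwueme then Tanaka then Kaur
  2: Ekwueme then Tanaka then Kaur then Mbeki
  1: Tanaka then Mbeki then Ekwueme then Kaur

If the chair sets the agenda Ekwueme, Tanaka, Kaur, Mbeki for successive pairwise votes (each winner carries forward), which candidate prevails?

Round 1: Ekwueme vs Tanaka — 10–11, Tanaka advances.
Round 2: Tanaka vs Kaur — 17–4, Tanaka advances.
Round 3: Tanaka vs Mbeki — 10–11, Mbeki advances.
The agenda winner is Mbeki.

Mbeki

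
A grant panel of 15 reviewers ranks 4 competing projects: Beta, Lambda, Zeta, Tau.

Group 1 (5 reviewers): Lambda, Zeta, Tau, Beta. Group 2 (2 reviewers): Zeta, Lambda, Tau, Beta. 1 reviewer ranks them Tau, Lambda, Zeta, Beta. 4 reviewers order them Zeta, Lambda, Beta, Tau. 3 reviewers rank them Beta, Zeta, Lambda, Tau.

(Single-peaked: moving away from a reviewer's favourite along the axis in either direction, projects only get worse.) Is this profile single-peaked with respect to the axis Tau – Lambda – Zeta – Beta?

Axis positions: Tau=1, Lambda=2, Zeta=3, Beta=4.
Group 1 (peak Lambda at position 2): ranking walks positions 2-3-1-4, expanding outward from the peak — single-peaked.
Group 2 (peak Zeta at position 3): ranking walks positions 3-2-1-4, expanding outward from the peak — single-peaked.
Group 3 (peak Tau at position 1): ranking walks positions 1-2-3-4, expanding outward from the peak — single-peaked.
Group 4 (peak Zeta at position 3): ranking walks positions 3-2-4-1, expanding outward from the peak — single-peaked.
Group 5 (peak Beta at position 4): ranking walks positions 4-3-2-1, expanding outward from the peak — single-peaked.
Every ranking is single-peaked on this axis.

yes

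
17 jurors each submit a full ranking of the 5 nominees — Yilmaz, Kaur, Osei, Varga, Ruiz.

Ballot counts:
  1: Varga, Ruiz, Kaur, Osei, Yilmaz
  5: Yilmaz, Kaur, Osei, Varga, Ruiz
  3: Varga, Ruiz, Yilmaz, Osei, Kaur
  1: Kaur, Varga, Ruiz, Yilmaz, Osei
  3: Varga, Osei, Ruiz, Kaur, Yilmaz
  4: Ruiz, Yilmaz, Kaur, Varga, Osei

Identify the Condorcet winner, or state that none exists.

none

Pairwise majorities:
Yilmaz vs Kaur: Yilmaz wins 12–5.
Yilmaz vs Osei: Yilmaz wins 13–4.
Yilmaz vs Varga: Yilmaz wins 9–8.
Yilmaz vs Ruiz: Ruiz wins 12–5.
Kaur–Osei: Kaur 11–6.
Kaur vs Varga: Kaur is ranked higher on 5+1+4 = 10 ballots, Varga on 7. Kaur wins 10–7.
Kaur vs Ruiz: 5+1 = 6 for Kaur, 11 for Ruiz — Ruiz by 11–6.
Osei vs Varga: 5 for Osei, 12 for Varga — Varga by 12–5.
Osei vs Ruiz: Osei preferred on 5+3 = 8 ballots; Ruiz wins 9–8.
Varga–Ruiz: Varga 13–4.
No nominee is unbeaten: Yilmaz loses to Ruiz; Kaur loses to Yilmaz; Osei loses to Yilmaz; Varga loses to Yilmaz; Ruiz loses to Varga. In particular Yilmaz > Varga > Ruiz > Yilmaz is a majority cycle — no Condorcet winner exists.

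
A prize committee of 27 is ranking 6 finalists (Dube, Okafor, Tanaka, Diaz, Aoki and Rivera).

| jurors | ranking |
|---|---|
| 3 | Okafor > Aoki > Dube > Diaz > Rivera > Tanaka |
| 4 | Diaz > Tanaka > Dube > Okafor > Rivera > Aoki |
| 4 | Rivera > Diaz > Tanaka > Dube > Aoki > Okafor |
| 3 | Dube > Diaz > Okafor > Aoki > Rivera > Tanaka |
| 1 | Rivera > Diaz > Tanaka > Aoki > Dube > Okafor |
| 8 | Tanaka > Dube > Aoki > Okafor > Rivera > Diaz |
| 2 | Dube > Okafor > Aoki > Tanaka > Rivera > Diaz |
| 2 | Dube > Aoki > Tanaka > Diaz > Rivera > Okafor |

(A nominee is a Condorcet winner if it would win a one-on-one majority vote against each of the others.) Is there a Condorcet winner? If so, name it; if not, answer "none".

Pairwise majorities:
Dube vs Okafor: Dube wins 24–3.
Dube vs Tanaka: Tanaka, 17–10.
Dube vs Diaz: Dube wins 18–9.
Dube vs Aoki: Dube wins 23–4.
Dube–Rivera: Dube 22–5.
Okafor vs Tanaka: Tanaka wins 19–8.
Okafor vs Diaz: Diaz, 14–13.
Okafor–Aoki: Aoki 15–12.
Okafor vs Rivera: Okafor, 20–7.
Tanaka–Diaz: Diaz 15–12.
Tanaka–Aoki: Tanaka 17–10.
Tanaka vs Rivera: Tanaka wins 16–11.
Diaz–Aoki: Aoki 15–12.
Diaz–Rivera: Rivera 15–12.
Aoki vs Rivera: Aoki wins 18–9.
No nominee is unbeaten: Dube loses to Tanaka; Okafor loses to Dube; Tanaka loses to Diaz; Diaz loses to Dube; Aoki loses to Dube; Rivera loses to Dube. In particular Dube → Diaz → Tanaka → Dube is a majority cycle — no Condorcet winner exists.

none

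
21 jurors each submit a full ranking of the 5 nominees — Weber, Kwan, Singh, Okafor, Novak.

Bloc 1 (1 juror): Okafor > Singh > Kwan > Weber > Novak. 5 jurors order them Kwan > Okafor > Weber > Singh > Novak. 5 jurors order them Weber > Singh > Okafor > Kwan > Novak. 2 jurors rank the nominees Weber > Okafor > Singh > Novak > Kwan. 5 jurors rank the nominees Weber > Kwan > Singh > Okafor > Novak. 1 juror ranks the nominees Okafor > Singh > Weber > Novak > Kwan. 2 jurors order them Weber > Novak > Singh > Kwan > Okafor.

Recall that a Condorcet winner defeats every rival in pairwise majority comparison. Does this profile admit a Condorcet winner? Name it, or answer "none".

Check each pair by majority over 21 ballots:
Weber vs Kwan: Weber wins 15–6.
Weber vs Singh: Weber wins 19–2.
Weber vs Okafor: Weber wins 14–7.
Weber vs Novak: Weber, 21–0.
Kwan–Singh: Singh 11–10.
Kwan vs Okafor: Kwan, 12–9.
Kwan–Novak: Kwan 16–5.
Singh–Okafor: Singh 12–9.
Singh–Novak: Singh 19–2.
Okafor vs Novak: Okafor, 19–2.
Only Weber has no losses; Weber is the Condorcet winner.

Weber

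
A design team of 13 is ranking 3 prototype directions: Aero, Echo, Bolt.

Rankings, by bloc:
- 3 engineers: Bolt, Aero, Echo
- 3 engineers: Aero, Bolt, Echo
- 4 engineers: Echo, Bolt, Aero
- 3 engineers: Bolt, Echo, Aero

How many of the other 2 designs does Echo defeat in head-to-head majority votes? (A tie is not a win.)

1

Echo against each rival (13 engineers):
Echo vs Aero: Echo, 7–6.
Echo vs Bolt: 4 for Echo, 9 for Bolt — Bolt by 9–4.
Echo beats Aero; loses to Bolt — 1 pairwise win.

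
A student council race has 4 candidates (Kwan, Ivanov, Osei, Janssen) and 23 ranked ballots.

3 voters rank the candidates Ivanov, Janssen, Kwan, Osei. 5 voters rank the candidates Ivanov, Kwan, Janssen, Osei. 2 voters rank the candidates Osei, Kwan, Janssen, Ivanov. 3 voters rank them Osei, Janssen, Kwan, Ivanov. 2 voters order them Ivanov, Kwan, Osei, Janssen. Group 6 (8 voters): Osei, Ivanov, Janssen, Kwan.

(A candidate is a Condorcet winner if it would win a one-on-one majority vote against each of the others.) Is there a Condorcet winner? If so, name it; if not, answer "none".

Check each pair by majority over 23 ballots:
Kwan vs Ivanov: 2+3 = 5 for Kwan, 18 for Ivanov — Ivanov by 18–5.
Kwan vs Osei: Kwan preferred on 3+5+2 = 10 ballots; Osei wins 13–10.
Kwan vs Janssen: 5+2+2 = 9 for Kwan, 14 for Janssen — Janssen by 14–9.
Ivanov vs Osei: Ivanov is ranked higher on 3+5+2 = 10 ballots, Osei on 13. Osei wins 13–10.
Ivanov vs Janssen: Ivanov is ranked higher on 3+5+2+8 = 18 ballots, Janssen on 5. Ivanov wins 18–5.
Osei vs Janssen: 15 to 8, Osei.
Osei defeats every rival head-to-head and is the Condorcet winner.

Osei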